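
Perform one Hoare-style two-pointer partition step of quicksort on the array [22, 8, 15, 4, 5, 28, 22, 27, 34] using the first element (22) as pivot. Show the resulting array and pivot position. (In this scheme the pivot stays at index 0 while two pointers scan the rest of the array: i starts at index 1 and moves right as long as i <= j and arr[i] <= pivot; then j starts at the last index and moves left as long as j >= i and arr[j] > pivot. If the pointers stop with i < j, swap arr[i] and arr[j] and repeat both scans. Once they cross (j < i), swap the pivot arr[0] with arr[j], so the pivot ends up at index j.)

Hoare-style two-pointer partition with pivot = 22:

Initial array: [22, 8, 15, 4, 5, 28, 22, 27, 34]

Pointers start at i = 1, j = 8.
i stops at index 5 (arr[5]=28 > 22), j stops at index 6 (arr[6]=22 <= 22): swap arr[5] and arr[6], array becomes [22, 8, 15, 4, 5, 22, 28, 27, 34]
i ends at 6, j ends at 5: the pointers have crossed (j < i), so scanning stops.

Swap pivot arr[0] with arr[5] to place pivot at position 5: [22, 8, 15, 4, 5, 22, 28, 27, 34]
Pivot position: 5

After partitioning with pivot 22, the array becomes [22, 8, 15, 4, 5, 22, 28, 27, 34]. The pivot is placed at index 5. All elements to the left of the pivot are <= 22, and all elements to the right are > 22.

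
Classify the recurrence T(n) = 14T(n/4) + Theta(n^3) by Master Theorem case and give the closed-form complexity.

Master Theorem for T(n) = 14T(n/4) + O(n^3):

a = 14, b = 4, c = 3
log_b(a) = log_4(14) = 1.9037

Case 3: c = 3 > log_4(14) = 1.9037
T(n) = O(n^3) = O(n^3)

For T(n) = 14T(n/4) + O(n^3): log_4(14) = 1.9037. This is Case 3 of the Master Theorem (c > log_b(a), work dominated by root), giving O(n^3).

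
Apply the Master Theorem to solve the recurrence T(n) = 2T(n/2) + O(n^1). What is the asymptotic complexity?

Master Theorem for T(n) = 2T(n/2) + O(n^1):

a = 2, b = 2, c = 1
log_b(a) = log_2(2) = 1.0000

Case 2: c = 1 = log_2(2) = 1.0000
T(n) = O(n^1 log n) = O(n log n)

For T(n) = 2T(n/2) + O(n^1): log_2(2) = 1.0000. This is Case 2 of the Master Theorem (c = log_b(a), equal work at all levels), giving O(n log n).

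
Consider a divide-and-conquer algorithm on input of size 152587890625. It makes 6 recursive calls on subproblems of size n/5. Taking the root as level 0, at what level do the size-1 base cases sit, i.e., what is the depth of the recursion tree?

For divide and conquer with division factor 5:

Problem sizes at each level:
Level 0: 152587890625
Level 1: 30517578125
Level 2: 6103515625
Level 3: 1220703125
Level 4: 244140625
Level 5: 48828125
Level 6: 9765625
Level 7: 1953125
Level 8: 390625
Level 9: 78125
Level 10: 15625
Level 11: 3125
Level 12: 625
Level 13: 125
Level 14: 25
Level 15: 5
Level 16: 1

The root is level 0 and the size-1 base case is level 16 (the tree spans levels 0 through 16, i.e. 17 levels counting the root), so the depth is the number of divisions: log_5(152587890625) = 16

The recursion tree depth is log_5(152587890625) = 16. At each level, the problem size is divided by 5, so it takes 16 divisions to reduce to a base case of size 1. The algorithm makes 6 recursive calls at each level.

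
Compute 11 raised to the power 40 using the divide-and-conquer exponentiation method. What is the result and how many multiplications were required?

Computing 11^40 by squaring (build up from 11^1; each line after the first costs one multiplication):

11^1 = 11
11^2 = (11^1)^2 = 11^2 = 121
11^4 = (11^2)^2 = 121^2 = 14641
11^5 = 11 * 11^4 = 11 * 14641 = 161051
11^10 = (11^5)^2 = 161051^2 = 25937424601
11^20 = (11^10)^2 = 25937424601^2 = 672749994932560009201
11^40 = (11^20)^2 = 672749994932560009201^2 = 452592555681759518058893560348969204658401

Result: 452592555681759518058893560348969204658401
Multiplications needed: 6 (6 lines after 11^1)

11^40 = 452592555681759518058893560348969204658401. Using exponentiation by squaring, this requires 6 multiplications. The key idea: if the exponent is even, square the half-power; if odd, multiply by the base once.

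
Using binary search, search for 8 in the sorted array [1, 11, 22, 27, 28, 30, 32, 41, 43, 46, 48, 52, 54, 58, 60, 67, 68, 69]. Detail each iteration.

Binary search for 8 in [1, 11, 22, 27, 28, 30, 32, 41, 43, 46, 48, 52, 54, 58, 60, 67, 68, 69]:

lo=0, hi=17, mid=8, arr[mid]=43 -> 43 > 8, search left half
lo=0, hi=7, mid=3, arr[mid]=27 -> 27 > 8, search left half
lo=0, hi=2, mid=1, arr[mid]=11 -> 11 > 8, search left half
lo=0, hi=0, mid=0, arr[mid]=1 -> 1 < 8, search right half
lo=1 > hi=0, target 8 not found

Binary search determines that 8 is not in the array after 4 comparisons. The search space was exhausted without finding the target.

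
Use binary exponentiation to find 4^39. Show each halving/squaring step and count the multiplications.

Computing 4^39 by squaring (build up from 4^1; each line after the first costs one multiplication):

4^1 = 4
4^2 = (4^1)^2 = 4^2 = 16
4^4 = (4^2)^2 = 16^2 = 256
4^8 = (4^4)^2 = 256^2 = 65536
4^9 = 4 * 4^8 = 4 * 65536 = 262144
4^18 = (4^9)^2 = 262144^2 = 68719476736
4^19 = 4 * 4^18 = 4 * 68719476736 = 274877906944
4^38 = (4^19)^2 = 274877906944^2 = 75557863725914323419136
4^39 = 4 * 4^38 = 4 * 75557863725914323419136 = 302231454903657293676544

Result: 302231454903657293676544
Multiplications needed: 8 (8 lines after 4^1)

4^39 = 302231454903657293676544. Using exponentiation by squaring, this requires 8 multiplications. The key idea: if the exponent is even, square the half-power; if odd, multiply by the base once.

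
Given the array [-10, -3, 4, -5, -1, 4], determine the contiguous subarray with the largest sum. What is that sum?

Using Kadane's algorithm on [-10, -3, 4, -5, -1, 4]:

Scanning through the array:
Position 1 (value -3): max_ending_here = -3, max_so_far = -3
Position 2 (value 4): max_ending_here = 4, max_so_far = 4
Position 3 (value -5): max_ending_here = -1, max_so_far = 4
Position 4 (value -1): max_ending_here = -1, max_so_far = 4
Position 5 (value 4): max_ending_here = 4, max_so_far = 4

Maximum subarray: [4]
Maximum sum: 4

The maximum subarray is [4] with sum 4. This subarray runs from index 2 to index 2.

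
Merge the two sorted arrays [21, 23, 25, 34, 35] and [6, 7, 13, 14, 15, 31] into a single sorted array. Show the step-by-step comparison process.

Merging process:

Compare 21 vs 6: take 6 from right. Merged: [6]
Compare 21 vs 7: take 7 from right. Merged: [6, 7]
Compare 21 vs 13: take 13 from right. Merged: [6, 7, 13]
Compare 21 vs 14: take 14 from right. Merged: [6, 7, 13, 14]
Compare 21 vs 15: take 15 from right. Merged: [6, 7, 13, 14, 15]
Compare 21 vs 31: take 21 from left. Merged: [6, 7, 13, 14, 15, 21]
Compare 23 vs 31: take 23 from left. Merged: [6, 7, 13, 14, 15, 21, 23]
Compare 25 vs 31: take 25 from left. Merged: [6, 7, 13, 14, 15, 21, 23, 25]
Compare 34 vs 31: take 31 from right. Merged: [6, 7, 13, 14, 15, 21, 23, 25, 31]
Append remaining from left: [34, 35]. Merged: [6, 7, 13, 14, 15, 21, 23, 25, 31, 34, 35]

Final merged array: [6, 7, 13, 14, 15, 21, 23, 25, 31, 34, 35]
Total comparisons: 9

The merged array is [6, 7, 13, 14, 15, 21, 23, 25, 31, 34, 35], requiring 9 comparisons. The merge step runs in O(n) time where n is the total number of elements.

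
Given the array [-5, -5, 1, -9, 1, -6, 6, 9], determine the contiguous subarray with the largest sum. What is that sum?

Using Kadane's algorithm on [-5, -5, 1, -9, 1, -6, 6, 9]:

Scanning through the array:
Position 1 (value -5): max_ending_here = -5, max_so_far = -5
Position 2 (value 1): max_ending_here = 1, max_so_far = 1
Position 3 (value -9): max_ending_here = -8, max_so_far = 1
Position 4 (value 1): max_ending_here = 1, max_so_far = 1
Position 5 (value -6): max_ending_here = -5, max_so_far = 1
Position 6 (value 6): max_ending_here = 6, max_so_far = 6
Position 7 (value 9): max_ending_here = 15, max_so_far = 15

Maximum subarray: [6, 9]
Maximum sum: 15

The maximum subarray is [6, 9] with sum 15. This subarray runs from index 6 to index 7.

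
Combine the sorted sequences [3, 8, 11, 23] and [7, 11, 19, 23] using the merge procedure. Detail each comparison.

Merging process:

Compare 3 vs 7: take 3 from left. Merged: [3]
Compare 8 vs 7: take 7 from right. Merged: [3, 7]
Compare 8 vs 11: take 8 from left. Merged: [3, 7, 8]
Compare 11 vs 11: take 11 from left. Merged: [3, 7, 8, 11]
Compare 23 vs 11: take 11 from right. Merged: [3, 7, 8, 11, 11]
Compare 23 vs 19: take 19 from right. Merged: [3, 7, 8, 11, 11, 19]
Compare 23 vs 23: take 23 from left. Merged: [3, 7, 8, 11, 11, 19, 23]
Append remaining from right: [23]. Merged: [3, 7, 8, 11, 11, 19, 23, 23]

Final merged array: [3, 7, 8, 11, 11, 19, 23, 23]
Total comparisons: 7

The merged array is [3, 7, 8, 11, 11, 19, 23, 23], requiring 7 comparisons. The merge step runs in O(n) time where n is the total number of elements.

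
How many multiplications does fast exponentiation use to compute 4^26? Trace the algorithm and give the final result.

Computing 4^26 by squaring (build up from 4^1; each line after the first costs one multiplication):

4^1 = 4
4^2 = (4^1)^2 = 4^2 = 16
4^3 = 4 * 4^2 = 4 * 16 = 64
4^6 = (4^3)^2 = 64^2 = 4096
4^12 = (4^6)^2 = 4096^2 = 16777216
4^13 = 4 * 4^12 = 4 * 16777216 = 67108864
4^26 = (4^13)^2 = 67108864^2 = 4503599627370496

Result: 4503599627370496
Multiplications needed: 6 (6 lines after 4^1)

4^26 = 4503599627370496. Using exponentiation by squaring, this requires 6 multiplications. The key idea: if the exponent is even, square the half-power; if odd, multiply by the base once.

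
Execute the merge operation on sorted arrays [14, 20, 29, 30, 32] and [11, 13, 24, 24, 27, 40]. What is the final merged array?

Merging process:

Compare 14 vs 11: take 11 from right. Merged: [11]
Compare 14 vs 13: take 13 from right. Merged: [11, 13]
Compare 14 vs 24: take 14 from left. Merged: [11, 13, 14]
Compare 20 vs 24: take 20 from left. Merged: [11, 13, 14, 20]
Compare 29 vs 24: take 24 from right. Merged: [11, 13, 14, 20, 24]
Compare 29 vs 24: take 24 from right. Merged: [11, 13, 14, 20, 24, 24]
Compare 29 vs 27: take 27 from right. Merged: [11, 13, 14, 20, 24, 24, 27]
Compare 29 vs 40: take 29 from left. Merged: [11, 13, 14, 20, 24, 24, 27, 29]
Compare 30 vs 40: take 30 from left. Merged: [11, 13, 14, 20, 24, 24, 27, 29, 30]
Compare 32 vs 40: take 32 from left. Merged: [11, 13, 14, 20, 24, 24, 27, 29, 30, 32]
Append remaining from right: [40]. Merged: [11, 13, 14, 20, 24, 24, 27, 29, 30, 32, 40]

Final merged array: [11, 13, 14, 20, 24, 24, 27, 29, 30, 32, 40]
Total comparisons: 10

The merged array is [11, 13, 14, 20, 24, 24, 27, 29, 30, 32, 40], requiring 10 comparisons. The merge step runs in O(n) time where n is the total number of elements.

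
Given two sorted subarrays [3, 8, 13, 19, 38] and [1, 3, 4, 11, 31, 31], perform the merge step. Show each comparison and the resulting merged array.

Merging process:

Compare 3 vs 1: take 1 from right. Merged: [1]
Compare 3 vs 3: take 3 from left. Merged: [1, 3]
Compare 8 vs 3: take 3 from right. Merged: [1, 3, 3]
Compare 8 vs 4: take 4 from right. Merged: [1, 3, 3, 4]
Compare 8 vs 11: take 8 from left. Merged: [1, 3, 3, 4, 8]
Compare 13 vs 11: take 11 from right. Merged: [1, 3, 3, 4, 8, 11]
Compare 13 vs 31: take 13 from left. Merged: [1, 3, 3, 4, 8, 11, 13]
Compare 19 vs 31: take 19 from left. Merged: [1, 3, 3, 4, 8, 11, 13, 19]
Compare 38 vs 31: take 31 from right. Merged: [1, 3, 3, 4, 8, 11, 13, 19, 31]
Compare 38 vs 31: take 31 from right. Merged: [1, 3, 3, 4, 8, 11, 13, 19, 31, 31]
Append remaining from left: [38]. Merged: [1, 3, 3, 4, 8, 11, 13, 19, 31, 31, 38]

Final merged array: [1, 3, 3, 4, 8, 11, 13, 19, 31, 31, 38]
Total comparisons: 10

The merged array is [1, 3, 3, 4, 8, 11, 13, 19, 31, 31, 38], requiring 10 comparisons. The merge step runs in O(n) time where n is the total number of elements.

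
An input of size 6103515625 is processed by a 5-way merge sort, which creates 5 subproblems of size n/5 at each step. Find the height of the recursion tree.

For divide and conquer with division factor 5:

Problem sizes at each level:
Level 0: 6103515625
Level 1: 1220703125
Level 2: 244140625
Level 3: 48828125
Level 4: 9765625
Level 5: 1953125
Level 6: 390625
Level 7: 78125
Level 8: 15625
Level 9: 3125
Level 10: 625
Level 11: 125
Level 12: 25
Level 13: 5
Level 14: 1

The root is level 0 and the size-1 base case is level 14 (the tree spans levels 0 through 14, i.e. 15 levels counting the root), so the depth is the number of divisions: log_5(6103515625) = 14

The recursion tree depth is log_5(6103515625) = 14. At each level, the problem size is divided by 5, so it takes 14 divisions to reduce to a base case of size 1. The algorithm makes 5 recursive calls at each level.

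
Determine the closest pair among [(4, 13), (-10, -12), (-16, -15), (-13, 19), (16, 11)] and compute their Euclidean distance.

Computing all pairwise distances among 5 points:

d((4, 13), (-10, -12)) = 28.6531
d((4, 13), (-16, -15)) = 34.4093
d((4, 13), (-13, 19)) = 18.0278
d((4, 13), (16, 11)) = 12.1655
d((-10, -12), (-16, -15)) = 6.7082 <-- minimum
d((-10, -12), (-13, 19)) = 31.1448
d((-10, -12), (16, 11)) = 34.7131
d((-16, -15), (-13, 19)) = 34.1321
d((-16, -15), (16, 11)) = 41.2311
d((-13, 19), (16, 11)) = 30.0832

Closest pair: (-10, -12) and (-16, -15) with distance 6.7082

The closest pair is (-10, -12) and (-16, -15) with Euclidean distance 6.7082. For 5 points, brute-force pairwise comparison is shown above. For large n, the divide-and-conquer algorithm (sort by x, recurse on halves, check the dividing strip) achieves O(n log n).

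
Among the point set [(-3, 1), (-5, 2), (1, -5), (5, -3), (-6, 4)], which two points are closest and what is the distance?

Computing all pairwise distances among 5 points:

d((-3, 1), (-5, 2)) = 2.2361 <-- minimum
d((-3, 1), (1, -5)) = 7.2111
d((-3, 1), (5, -3)) = 8.9443
d((-3, 1), (-6, 4)) = 4.2426
d((-5, 2), (1, -5)) = 9.2195
d((-5, 2), (5, -3)) = 11.1803
d((-5, 2), (-6, 4)) = 2.2361 <-- minimum
d((1, -5), (5, -3)) = 4.4721
d((1, -5), (-6, 4)) = 11.4018
d((5, -3), (-6, 4)) = 13.0384

Minimum distance: 2.2361 (tie among 2 pairs: (-3, 1) and (-5, 2); (-5, 2) and (-6, 4))

The minimum Euclidean distance is 2.2361. There is a tie: 2 pairs achieve this minimum — (-3, 1) and (-5, 2); (-5, 2) and (-6, 4). Any of these is a valid closest pair. For 5 points, brute-force pairwise comparison is shown above. For large n, the divide-and-conquer algorithm (sort by x, recurse on halves, check the dividing strip) achieves O(n log n).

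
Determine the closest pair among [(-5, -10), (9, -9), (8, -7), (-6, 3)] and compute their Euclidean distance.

Computing all pairwise distances among 4 points:

d((-5, -10), (9, -9)) = 14.0357
d((-5, -10), (8, -7)) = 13.3417
d((-5, -10), (-6, 3)) = 13.0384
d((9, -9), (8, -7)) = 2.2361 <-- minimum
d((9, -9), (-6, 3)) = 19.2094
d((8, -7), (-6, 3)) = 17.2047

Closest pair: (9, -9) and (8, -7) with distance 2.2361

The closest pair is (9, -9) and (8, -7) with Euclidean distance 2.2361. For 4 points, brute-force pairwise comparison is shown above. For large n, the divide-and-conquer algorithm (sort by x, recurse on halves, check the dividing strip) achieves O(n log n).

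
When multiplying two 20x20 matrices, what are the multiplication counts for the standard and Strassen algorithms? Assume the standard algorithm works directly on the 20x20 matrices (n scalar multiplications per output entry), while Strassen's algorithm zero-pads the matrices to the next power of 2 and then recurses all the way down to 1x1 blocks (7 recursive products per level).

Matrix multiplication for 20x20 matrices:

Strassen's algorithm requires power-of-2 dimensions. Pad 20x20 to 32x32 (next power of 2).

Standard algorithm: 20^3 = 8000 multiplications
Strassen's algorithm: 7^(log2(32)) = 7^5 = 16807 multiplications
Difference: 8000 - 16807 = -8807 (Strassen uses MORE here due to padding overhead — for small or just-over-power-of-2 n, padding can outweigh the per-level savings)

Standard: 8000 multiplications (20^3). Strassen: 16807 multiplications (7^5, after padding to 32x32). Strassen reduces 8 recursive multiplications to 7 at each level.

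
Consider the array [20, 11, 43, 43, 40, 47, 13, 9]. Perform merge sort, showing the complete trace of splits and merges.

Merge sort trace:

Split: [20, 11, 43, 43, 40, 47, 13, 9] -> [20, 11, 43, 43] and [40, 47, 13, 9]
  Split: [20, 11, 43, 43] -> [20, 11] and [43, 43]
    Split: [20, 11] -> [20] and [11]
    Merge: [20] + [11] -> [11, 20]
    Split: [43, 43] -> [43] and [43]
    Merge: [43] + [43] -> [43, 43]
  Merge: [11, 20] + [43, 43] -> [11, 20, 43, 43]
  Split: [40, 47, 13, 9] -> [40, 47] and [13, 9]
    Split: [40, 47] -> [40] and [47]
    Merge: [40] + [47] -> [40, 47]
    Split: [13, 9] -> [13] and [9]
    Merge: [13] + [9] -> [9, 13]
  Merge: [40, 47] + [9, 13] -> [9, 13, 40, 47]
Merge: [11, 20, 43, 43] + [9, 13, 40, 47] -> [9, 11, 13, 20, 40, 43, 43, 47]

Final sorted array: [9, 11, 13, 20, 40, 43, 43, 47]

The merge sort proceeds by recursively splitting the array and merging sorted halves.
After all merges, the sorted array is [9, 11, 13, 20, 40, 43, 43, 47].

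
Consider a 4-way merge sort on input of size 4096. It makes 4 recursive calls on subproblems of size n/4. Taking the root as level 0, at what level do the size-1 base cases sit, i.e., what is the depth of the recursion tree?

For divide and conquer with division factor 4:

Problem sizes at each level:
Level 0: 4096
Level 1: 1024
Level 2: 256
Level 3: 64
Level 4: 16
Level 5: 4
Level 6: 1

The root is level 0 and the size-1 base case is level 6 (the tree spans levels 0 through 6, i.e. 7 levels counting the root), so the depth is the number of divisions: log_4(4096) = 6

The recursion tree depth is log_4(4096) = 6. At each level, the problem size is divided by 4, so it takes 6 divisions to reduce to a base case of size 1. The algorithm makes 4 recursive calls at each level.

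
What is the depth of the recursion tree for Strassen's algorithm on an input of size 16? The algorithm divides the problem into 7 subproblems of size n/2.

For divide and conquer with division factor 2:

Problem sizes at each level:
Level 0: 16
Level 1: 8
Level 2: 4
Level 3: 2
Level 4: 1

The root is level 0 and the size-1 base case is level 4 (the tree spans levels 0 through 4, i.e. 5 levels counting the root), so the depth is the number of divisions: log_2(16) = 4

The recursion tree depth is log_2(16) = 4. At each level, the problem size is divided by 2, so it takes 4 divisions to reduce to a base case of size 1. The algorithm makes 7 recursive calls at each level.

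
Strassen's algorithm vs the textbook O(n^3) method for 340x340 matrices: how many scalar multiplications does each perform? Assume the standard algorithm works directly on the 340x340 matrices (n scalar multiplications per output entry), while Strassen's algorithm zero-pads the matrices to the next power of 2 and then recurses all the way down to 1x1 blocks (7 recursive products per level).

Matrix multiplication for 340x340 matrices:

Strassen's algorithm requires power-of-2 dimensions. Pad 340x340 to 512x512 (next power of 2).

Standard algorithm: 340^3 = 39304000 multiplications
Strassen's algorithm: 7^(log2(512)) = 7^9 = 40353607 multiplications
Difference: 39304000 - 40353607 = -1049607 (Strassen uses MORE here due to padding overhead — for small or just-over-power-of-2 n, padding can outweigh the per-level savings)

Standard: 39304000 multiplications (340^3). Strassen: 40353607 multiplications (7^9, after padding to 512x512). Strassen reduces 8 recursive multiplications to 7 at each level.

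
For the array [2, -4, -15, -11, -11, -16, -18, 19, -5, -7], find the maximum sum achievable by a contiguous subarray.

Using Kadane's algorithm on [2, -4, -15, -11, -11, -16, -18, 19, -5, -7]:

Scanning through the array:
Position 1 (value -4): max_ending_here = -2, max_so_far = 2
Position 2 (value -15): max_ending_here = -15, max_so_far = 2
Position 3 (value -11): max_ending_here = -11, max_so_far = 2
Position 4 (value -11): max_ending_here = -11, max_so_far = 2
Position 5 (value -16): max_ending_here = -16, max_so_far = 2
Position 6 (value -18): max_ending_here = -18, max_so_far = 2
Position 7 (value 19): max_ending_here = 19, max_so_far = 19
Position 8 (value -5): max_ending_here = 14, max_so_far = 19
Position 9 (value -7): max_ending_here = 7, max_so_far = 19

Maximum subarray: [19]
Maximum sum: 19

The maximum subarray is [19] with sum 19. This subarray runs from index 7 to index 7.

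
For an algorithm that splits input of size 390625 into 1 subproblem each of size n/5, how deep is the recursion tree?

For divide and conquer with division factor 5:

Problem sizes at each level:
Level 0: 390625
Level 1: 78125
Level 2: 15625
Level 3: 3125
Level 4: 625
Level 5: 125
Level 6: 25
Level 7: 5
Level 8: 1

The root is level 0 and the size-1 base case is level 8 (the tree spans levels 0 through 8, i.e. 9 levels counting the root), so the depth is the number of divisions: log_5(390625) = 8

The recursion tree depth is log_5(390625) = 8. At each level, the problem size is divided by 5, so it takes 8 divisions to reduce to a base case of size 1. The algorithm makes 1 recursive call at each level.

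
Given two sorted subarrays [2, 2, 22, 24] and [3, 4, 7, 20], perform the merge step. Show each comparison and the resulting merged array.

Merging process:

Compare 2 vs 3: take 2 from left. Merged: [2]
Compare 2 vs 3: take 2 from left. Merged: [2, 2]
Compare 22 vs 3: take 3 from right. Merged: [2, 2, 3]
Compare 22 vs 4: take 4 from right. Merged: [2, 2, 3, 4]
Compare 22 vs 7: take 7 from right. Merged: [2, 2, 3, 4, 7]
Compare 22 vs 20: take 20 from right. Merged: [2, 2, 3, 4, 7, 20]
Append remaining from left: [22, 24]. Merged: [2, 2, 3, 4, 7, 20, 22, 24]

Final merged array: [2, 2, 3, 4, 7, 20, 22, 24]
Total comparisons: 6

The merged array is [2, 2, 3, 4, 7, 20, 22, 24], requiring 6 comparisons. The merge step runs in O(n) time where n is the total number of elements.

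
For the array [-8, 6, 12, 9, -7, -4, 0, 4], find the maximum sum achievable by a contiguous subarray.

Using Kadane's algorithm on [-8, 6, 12, 9, -7, -4, 0, 4]:

Scanning through the array:
Position 1 (value 6): max_ending_here = 6, max_so_far = 6
Position 2 (value 12): max_ending_here = 18, max_so_far = 18
Position 3 (value 9): max_ending_here = 27, max_so_far = 27
Position 4 (value -7): max_ending_here = 20, max_so_far = 27
Position 5 (value -4): max_ending_here = 16, max_so_far = 27
Position 6 (value 0): max_ending_here = 16, max_so_far = 27
Position 7 (value 4): max_ending_here = 20, max_so_far = 27

Maximum subarray: [6, 12, 9]
Maximum sum: 27

The maximum subarray is [6, 12, 9] with sum 27. This subarray runs from index 1 to index 3.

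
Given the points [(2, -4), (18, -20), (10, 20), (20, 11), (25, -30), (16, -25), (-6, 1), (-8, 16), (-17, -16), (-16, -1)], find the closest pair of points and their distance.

Computing all pairwise distances among 10 points:

d((2, -4), (18, -20)) = 22.6274
d((2, -4), (10, 20)) = 25.2982
d((2, -4), (20, 11)) = 23.4307
d((2, -4), (25, -30)) = 34.7131
d((2, -4), (16, -25)) = 25.2389
d((2, -4), (-6, 1)) = 9.434
d((2, -4), (-8, 16)) = 22.3607
d((2, -4), (-17, -16)) = 22.4722
d((2, -4), (-16, -1)) = 18.2483
d((18, -20), (10, 20)) = 40.7922
d((18, -20), (20, 11)) = 31.0644
d((18, -20), (25, -30)) = 12.2066
d((18, -20), (16, -25)) = 5.3852 <-- minimum
d((18, -20), (-6, 1)) = 31.8904
d((18, -20), (-8, 16)) = 44.4072
d((18, -20), (-17, -16)) = 35.2278
d((18, -20), (-16, -1)) = 38.9487
d((10, 20), (20, 11)) = 13.4536
d((10, 20), (25, -30)) = 52.2015
d((10, 20), (16, -25)) = 45.3982
d((10, 20), (-6, 1)) = 24.8395
d((10, 20), (-8, 16)) = 18.4391
d((10, 20), (-17, -16)) = 45.0
d((10, 20), (-16, -1)) = 33.4215
d((20, 11), (25, -30)) = 41.3038
d((20, 11), (16, -25)) = 36.2215
d((20, 11), (-6, 1)) = 27.8568
d((20, 11), (-8, 16)) = 28.4429
d((20, 11), (-17, -16)) = 45.8039
d((20, 11), (-16, -1)) = 37.9473
d((25, -30), (16, -25)) = 10.2956
d((25, -30), (-6, 1)) = 43.8406
d((25, -30), (-8, 16)) = 56.6127
d((25, -30), (-17, -16)) = 44.2719
d((25, -30), (-16, -1)) = 50.2195
d((16, -25), (-6, 1)) = 34.0588
d((16, -25), (-8, 16)) = 47.5079
d((16, -25), (-17, -16)) = 34.2053
d((16, -25), (-16, -1)) = 40.0
d((-6, 1), (-8, 16)) = 15.1327
d((-6, 1), (-17, -16)) = 20.2485
d((-6, 1), (-16, -1)) = 10.198
d((-8, 16), (-17, -16)) = 33.2415
d((-8, 16), (-16, -1)) = 18.7883
d((-17, -16), (-16, -1)) = 15.0333

Closest pair: (18, -20) and (16, -25) with distance 5.3852

The closest pair is (18, -20) and (16, -25) with Euclidean distance 5.3852. For 10 points, brute-force pairwise comparison is shown above. For large n, the divide-and-conquer algorithm (sort by x, recurse on halves, check the dividing strip) achieves O(n log n).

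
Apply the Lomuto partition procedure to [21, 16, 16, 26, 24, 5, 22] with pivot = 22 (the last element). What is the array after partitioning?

Lomuto partition with pivot = 22:

Initial array: [21, 16, 16, 26, 24, 5, 22]

arr[0]=21 <= 22: swap with position 0, array becomes [21, 16, 16, 26, 24, 5, 22]
arr[1]=16 <= 22: swap with position 1, array becomes [21, 16, 16, 26, 24, 5, 22]
arr[2]=16 <= 22: swap with position 2, array becomes [21, 16, 16, 26, 24, 5, 22]
arr[3]=26 > 22: no swap
arr[4]=24 > 22: no swap
arr[5]=5 <= 22: swap with position 3, array becomes [21, 16, 16, 5, 24, 26, 22]

Place pivot at position 4: [21, 16, 16, 5, 22, 26, 24]
Pivot position: 4

After partitioning with pivot 22, the array becomes [21, 16, 16, 5, 22, 26, 24]. The pivot is placed at index 4. All elements to the left of the pivot are <= 22, and all elements to the right are > 22.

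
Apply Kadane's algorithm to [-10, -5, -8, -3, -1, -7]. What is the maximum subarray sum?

Using Kadane's algorithm on [-10, -5, -8, -3, -1, -7]:

Scanning through the array:
Position 1 (value -5): max_ending_here = -5, max_so_far = -5
Position 2 (value -8): max_ending_here = -8, max_so_far = -5
Position 3 (value -3): max_ending_here = -3, max_so_far = -3
Position 4 (value -1): max_ending_here = -1, max_so_far = -1
Position 5 (value -7): max_ending_here = -7, max_so_far = -1

Maximum subarray: [-1]
Maximum sum: -1

The maximum subarray is [-1] with sum -1. This subarray runs from index 4 to index 4.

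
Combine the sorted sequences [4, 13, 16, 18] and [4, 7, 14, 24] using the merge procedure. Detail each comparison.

Merging process:

Compare 4 vs 4: take 4 from left. Merged: [4]
Compare 13 vs 4: take 4 from right. Merged: [4, 4]
Compare 13 vs 7: take 7 from right. Merged: [4, 4, 7]
Compare 13 vs 14: take 13 from left. Merged: [4, 4, 7, 13]
Compare 16 vs 14: take 14 from right. Merged: [4, 4, 7, 13, 14]
Compare 16 vs 24: take 16 from left. Merged: [4, 4, 7, 13, 14, 16]
Compare 18 vs 24: take 18 from left. Merged: [4, 4, 7, 13, 14, 16, 18]
Append remaining from right: [24]. Merged: [4, 4, 7, 13, 14, 16, 18, 24]

Final merged array: [4, 4, 7, 13, 14, 16, 18, 24]
Total comparisons: 7

The merged array is [4, 4, 7, 13, 14, 16, 18, 24], requiring 7 comparisons. The merge step runs in O(n) time where n is the total number of elements.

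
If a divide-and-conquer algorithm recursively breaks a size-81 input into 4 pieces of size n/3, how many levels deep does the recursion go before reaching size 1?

For divide and conquer with division factor 3:

Problem sizes at each level:
Level 0: 81
Level 1: 27
Level 2: 9
Level 3: 3
Level 4: 1

The root is level 0 and the size-1 base case is level 4 (the tree spans levels 0 through 4, i.e. 5 levels counting the root), so the depth is the number of divisions: log_3(81) = 4

The recursion tree depth is log_3(81) = 4. At each level, the problem size is divided by 3, so it takes 4 divisions to reduce to a base case of size 1. The algorithm makes 4 recursive calls at each level.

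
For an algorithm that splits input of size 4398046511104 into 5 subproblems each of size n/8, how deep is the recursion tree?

For divide and conquer with division factor 8:

Problem sizes at each level:
Level 0: 4398046511104
Level 1: 549755813888
Level 2: 68719476736
Level 3: 8589934592
Level 4: 1073741824
Level 5: 134217728
Level 6: 16777216
Level 7: 2097152
Level 8: 262144
Level 9: 32768
Level 10: 4096
Level 11: 512
Level 12: 64
Level 13: 8
Level 14: 1

The root is level 0 and the size-1 base case is level 14 (the tree spans levels 0 through 14, i.e. 15 levels counting the root), so the depth is the number of divisions: log_8(4398046511104) = 14

The recursion tree depth is log_8(4398046511104) = 14. At each level, the problem size is divided by 8, so it takes 14 divisions to reduce to a base case of size 1. The algorithm makes 5 recursive calls at each level.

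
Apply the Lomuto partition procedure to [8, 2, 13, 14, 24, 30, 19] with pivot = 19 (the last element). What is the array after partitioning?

Lomuto partition with pivot = 19:

Initial array: [8, 2, 13, 14, 24, 30, 19]

arr[0]=8 <= 19: swap with position 0, array becomes [8, 2, 13, 14, 24, 30, 19]
arr[1]=2 <= 19: swap with position 1, array becomes [8, 2, 13, 14, 24, 30, 19]
arr[2]=13 <= 19: swap with position 2, array becomes [8, 2, 13, 14, 24, 30, 19]
arr[3]=14 <= 19: swap with position 3, array becomes [8, 2, 13, 14, 24, 30, 19]
arr[4]=24 > 19: no swap
arr[5]=30 > 19: no swap

Place pivot at position 4: [8, 2, 13, 14, 19, 30, 24]
Pivot position: 4

After partitioning with pivot 19, the array becomes [8, 2, 13, 14, 19, 30, 24]. The pivot is placed at index 4. All elements to the left of the pivot are <= 19, and all elements to the right are > 19.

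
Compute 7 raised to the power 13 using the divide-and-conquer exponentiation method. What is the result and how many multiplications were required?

Computing 7^13 by squaring (build up from 7^1; each line after the first costs one multiplication):

7^1 = 7
7^2 = (7^1)^2 = 7^2 = 49
7^3 = 7 * 7^2 = 7 * 49 = 343
7^6 = (7^3)^2 = 343^2 = 117649
7^12 = (7^6)^2 = 117649^2 = 13841287201
7^13 = 7 * 7^12 = 7 * 13841287201 = 96889010407

Result: 96889010407
Multiplications needed: 5 (5 lines after 7^1)

7^13 = 96889010407. Using exponentiation by squaring, this requires 5 multiplications. The key idea: if the exponent is even, square the half-power; if odd, multiply by the base once.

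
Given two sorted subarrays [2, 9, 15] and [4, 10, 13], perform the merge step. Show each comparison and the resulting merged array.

Merging process:

Compare 2 vs 4: take 2 from left. Merged: [2]
Compare 9 vs 4: take 4 from right. Merged: [2, 4]
Compare 9 vs 10: take 9 from left. Merged: [2, 4, 9]
Compare 15 vs 10: take 10 from right. Merged: [2, 4, 9, 10]
Compare 15 vs 13: take 13 from right. Merged: [2, 4, 9, 10, 13]
Append remaining from left: [15]. Merged: [2, 4, 9, 10, 13, 15]

Final merged array: [2, 4, 9, 10, 13, 15]
Total comparisons: 5

The merged array is [2, 4, 9, 10, 13, 15], requiring 5 comparisons. The merge step runs in O(n) time where n is the total number of elements.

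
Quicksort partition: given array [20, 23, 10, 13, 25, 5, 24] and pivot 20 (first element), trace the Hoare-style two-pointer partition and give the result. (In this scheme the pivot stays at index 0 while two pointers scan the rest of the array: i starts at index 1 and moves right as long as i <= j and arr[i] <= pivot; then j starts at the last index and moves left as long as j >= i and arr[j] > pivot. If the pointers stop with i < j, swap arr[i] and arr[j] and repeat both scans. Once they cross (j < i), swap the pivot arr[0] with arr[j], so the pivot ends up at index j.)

Hoare-style two-pointer partition with pivot = 20:

Initial array: [20, 23, 10, 13, 25, 5, 24]

Pointers start at i = 1, j = 6.
i stops at index 1 (arr[1]=23 > 20), j stops at index 5 (arr[5]=5 <= 20): swap arr[1] and arr[5], array becomes [20, 5, 10, 13, 25, 23, 24]
i ends at 4, j ends at 3: the pointers have crossed (j < i), so scanning stops.

Swap pivot arr[0] with arr[3] to place pivot at position 3: [13, 5, 10, 20, 25, 23, 24]
Pivot position: 3

After partitioning with pivot 20, the array becomes [13, 5, 10, 20, 25, 23, 24]. The pivot is placed at index 3. All elements to the left of the pivot are <= 20, and all elements to the right are > 20.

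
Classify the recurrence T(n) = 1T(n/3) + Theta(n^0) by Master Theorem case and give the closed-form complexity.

Master Theorem for T(n) = 1T(n/3) + O(n^0):

a = 1, b = 3, c = 0
log_b(a) = log_3(1) = 0.0000

Case 2: c = 0 = log_3(1) = 0.0000
T(n) = O(n^0 log n) = O(log n)

For T(n) = 1T(n/3) + O(n^0): log_3(1) = 0.0000. This is Case 2 of the Master Theorem (c = log_b(a), equal work at all levels), giving O(log n).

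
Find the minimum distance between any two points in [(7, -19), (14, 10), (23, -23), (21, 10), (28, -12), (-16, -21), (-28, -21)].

Computing all pairwise distances among 7 points:

d((7, -19), (14, 10)) = 29.8329
d((7, -19), (23, -23)) = 16.4924
d((7, -19), (21, 10)) = 32.2025
d((7, -19), (28, -12)) = 22.1359
d((7, -19), (-16, -21)) = 23.0868
d((7, -19), (-28, -21)) = 35.0571
d((14, 10), (23, -23)) = 34.2053
d((14, 10), (21, 10)) = 7.0 <-- minimum
d((14, 10), (28, -12)) = 26.0768
d((14, 10), (-16, -21)) = 43.1393
d((14, 10), (-28, -21)) = 52.2015
d((23, -23), (21, 10)) = 33.0606
d((23, -23), (28, -12)) = 12.083
d((23, -23), (-16, -21)) = 39.0512
d((23, -23), (-28, -21)) = 51.0392
d((21, 10), (28, -12)) = 23.0868
d((21, 10), (-16, -21)) = 48.2701
d((21, 10), (-28, -21)) = 57.9828
d((28, -12), (-16, -21)) = 44.911
d((28, -12), (-28, -21)) = 56.7186
d((-16, -21), (-28, -21)) = 12.0

Closest pair: (14, 10) and (21, 10) with distance 7.0

The closest pair is (14, 10) and (21, 10) with Euclidean distance 7.0. For 7 points, brute-force pairwise comparison is shown above. For large n, the divide-and-conquer algorithm (sort by x, recurse on halves, check the dividing strip) achieves O(n log n).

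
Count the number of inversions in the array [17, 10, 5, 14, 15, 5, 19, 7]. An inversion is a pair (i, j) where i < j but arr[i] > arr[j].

Finding inversions in [17, 10, 5, 14, 15, 5, 19, 7]:

(0, 1): arr[0]=17 > arr[1]=10
(0, 2): arr[0]=17 > arr[2]=5
(0, 3): arr[0]=17 > arr[3]=14
(0, 4): arr[0]=17 > arr[4]=15
(0, 5): arr[0]=17 > arr[5]=5
(0, 7): arr[0]=17 > arr[7]=7
(1, 2): arr[1]=10 > arr[2]=5
(1, 5): arr[1]=10 > arr[5]=5
(1, 7): arr[1]=10 > arr[7]=7
(3, 5): arr[3]=14 > arr[5]=5
(3, 7): arr[3]=14 > arr[7]=7
(4, 5): arr[4]=15 > arr[5]=5
(4, 7): arr[4]=15 > arr[7]=7
(6, 7): arr[6]=19 > arr[7]=7

Total inversions: 14

The array has 14 inversion(s): (0,1), (0,2), (0,3), (0,4), (0,5), (0,7), (1,2), (1,5), (1,7), (3,5), (3,7), (4,5), (4,7), (6,7). Each pair (i,j) satisfies i < j and arr[i] > arr[j].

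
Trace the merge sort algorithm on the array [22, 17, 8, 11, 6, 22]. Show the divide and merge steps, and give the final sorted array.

Merge sort trace:

Split: [22, 17, 8, 11, 6, 22] -> [22, 17, 8] and [11, 6, 22]
  Split: [22, 17, 8] -> [22] and [17, 8]
    Split: [17, 8] -> [17] and [8]
    Merge: [17] + [8] -> [8, 17]
  Merge: [22] + [8, 17] -> [8, 17, 22]
  Split: [11, 6, 22] -> [11] and [6, 22]
    Split: [6, 22] -> [6] and [22]
    Merge: [6] + [22] -> [6, 22]
  Merge: [11] + [6, 22] -> [6, 11, 22]
Merge: [8, 17, 22] + [6, 11, 22] -> [6, 8, 11, 17, 22, 22]

Final sorted array: [6, 8, 11, 17, 22, 22]

The merge sort proceeds by recursively splitting the array and merging sorted halves.
After all merges, the sorted array is [6, 8, 11, 17, 22, 22].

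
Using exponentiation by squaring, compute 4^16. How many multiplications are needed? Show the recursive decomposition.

Computing 4^16 by squaring (build up from 4^1; each line after the first costs one multiplication):

4^1 = 4
4^2 = (4^1)^2 = 4^2 = 16
4^4 = (4^2)^2 = 16^2 = 256
4^8 = (4^4)^2 = 256^2 = 65536
4^16 = (4^8)^2 = 65536^2 = 4294967296

Result: 4294967296
Multiplications needed: 4 (4 lines after 4^1)

4^16 = 4294967296. Using exponentiation by squaring, this requires 4 multiplications. The key idea: if the exponent is even, square the half-power; if odd, multiply by the base once.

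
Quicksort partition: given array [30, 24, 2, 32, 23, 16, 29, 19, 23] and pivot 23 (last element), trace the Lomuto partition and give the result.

Lomuto partition with pivot = 23:

Initial array: [30, 24, 2, 32, 23, 16, 29, 19, 23]

arr[0]=30 > 23: no swap
arr[1]=24 > 23: no swap
arr[2]=2 <= 23: swap with position 0, array becomes [2, 24, 30, 32, 23, 16, 29, 19, 23]
arr[3]=32 > 23: no swap
arr[4]=23 <= 23: swap with position 1, array becomes [2, 23, 30, 32, 24, 16, 29, 19, 23]
arr[5]=16 <= 23: swap with position 2, array becomes [2, 23, 16, 32, 24, 30, 29, 19, 23]
arr[6]=29 > 23: no swap
arr[7]=19 <= 23: swap with position 3, array becomes [2, 23, 16, 19, 24, 30, 29, 32, 23]

Place pivot at position 4: [2, 23, 16, 19, 23, 30, 29, 32, 24]
Pivot position: 4

After partitioning with pivot 23, the array becomes [2, 23, 16, 19, 23, 30, 29, 32, 24]. The pivot is placed at index 4. All elements to the left of the pivot are <= 23, and all elements to the right are > 23.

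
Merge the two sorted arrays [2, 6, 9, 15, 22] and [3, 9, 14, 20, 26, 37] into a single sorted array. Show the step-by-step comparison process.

Merging process:

Compare 2 vs 3: take 2 from left. Merged: [2]
Compare 6 vs 3: take 3 from right. Merged: [2, 3]
Compare 6 vs 9: take 6 from left. Merged: [2, 3, 6]
Compare 9 vs 9: take 9 from left. Merged: [2, 3, 6, 9]
Compare 15 vs 9: take 9 from right. Merged: [2, 3, 6, 9, 9]
Compare 15 vs 14: take 14 from right. Merged: [2, 3, 6, 9, 9, 14]
Compare 15 vs 20: take 15 from left. Merged: [2, 3, 6, 9, 9, 14, 15]
Compare 22 vs 20: take 20 from right. Merged: [2, 3, 6, 9, 9, 14, 15, 20]
Compare 22 vs 26: take 22 from left. Merged: [2, 3, 6, 9, 9, 14, 15, 20, 22]
Append remaining from right: [26, 37]. Merged: [2, 3, 6, 9, 9, 14, 15, 20, 22, 26, 37]

Final merged array: [2, 3, 6, 9, 9, 14, 15, 20, 22, 26, 37]
Total comparisons: 9

The merged array is [2, 3, 6, 9, 9, 14, 15, 20, 22, 26, 37], requiring 9 comparisons. The merge step runs in O(n) time where n is the total number of elements.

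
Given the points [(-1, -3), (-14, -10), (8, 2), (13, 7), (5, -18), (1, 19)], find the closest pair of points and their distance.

Computing all pairwise distances among 6 points:

d((-1, -3), (-14, -10)) = 14.7648
d((-1, -3), (8, 2)) = 10.2956
d((-1, -3), (13, 7)) = 17.2047
d((-1, -3), (5, -18)) = 16.1555
d((-1, -3), (1, 19)) = 22.0907
d((-14, -10), (8, 2)) = 25.0599
d((-14, -10), (13, 7)) = 31.9061
d((-14, -10), (5, -18)) = 20.6155
d((-14, -10), (1, 19)) = 32.6497
d((8, 2), (13, 7)) = 7.0711 <-- minimum
d((8, 2), (5, -18)) = 20.2237
d((8, 2), (1, 19)) = 18.3848
d((13, 7), (5, -18)) = 26.2488
d((13, 7), (1, 19)) = 16.9706
d((5, -18), (1, 19)) = 37.2156

Closest pair: (8, 2) and (13, 7) with distance 7.0711

The closest pair is (8, 2) and (13, 7) with Euclidean distance 7.0711. For 6 points, brute-force pairwise comparison is shown above. For large n, the divide-and-conquer algorithm (sort by x, recurse on halves, check the dividing strip) achieves O(n log n).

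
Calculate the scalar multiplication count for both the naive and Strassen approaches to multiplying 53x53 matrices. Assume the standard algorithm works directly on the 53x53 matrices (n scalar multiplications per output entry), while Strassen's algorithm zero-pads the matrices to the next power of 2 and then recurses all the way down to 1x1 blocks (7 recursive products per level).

Matrix multiplication for 53x53 matrices:

Strassen's algorithm requires power-of-2 dimensions. Pad 53x53 to 64x64 (next power of 2).

Standard algorithm: 53^3 = 148877 multiplications
Strassen's algorithm: 7^(log2(64)) = 7^6 = 117649 multiplications
Savings: 148877 - 117649 = 31228 multiplications

Standard: 148877 multiplications (53^3). Strassen: 117649 multiplications (7^6, after padding to 64x64). Strassen reduces 8 recursive multiplications to 7 at each level.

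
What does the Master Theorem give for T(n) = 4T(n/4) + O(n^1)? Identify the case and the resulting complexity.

Master Theorem for T(n) = 4T(n/4) + O(n^1):

a = 4, b = 4, c = 1
log_b(a) = log_4(4) = 1.0000

Case 2: c = 1 = log_4(4) = 1.0000
T(n) = O(n^1 log n) = O(n log n)

For T(n) = 4T(n/4) + O(n^1): log_4(4) = 1.0000. This is Case 2 of the Master Theorem (c = log_b(a), equal work at all levels), giving O(n log n).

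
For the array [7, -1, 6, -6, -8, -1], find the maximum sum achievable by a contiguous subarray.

Using Kadane's algorithm on [7, -1, 6, -6, -8, -1]:

Scanning through the array:
Position 1 (value -1): max_ending_here = 6, max_so_far = 7
Position 2 (value 6): max_ending_here = 12, max_so_far = 12
Position 3 (value -6): max_ending_here = 6, max_so_far = 12
Position 4 (value -8): max_ending_here = -2, max_so_far = 12
Position 5 (value -1): max_ending_here = -1, max_so_far = 12

Maximum subarray: [7, -1, 6]
Maximum sum: 12

The maximum subarray is [7, -1, 6] with sum 12. This subarray runs from index 0 to index 2.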